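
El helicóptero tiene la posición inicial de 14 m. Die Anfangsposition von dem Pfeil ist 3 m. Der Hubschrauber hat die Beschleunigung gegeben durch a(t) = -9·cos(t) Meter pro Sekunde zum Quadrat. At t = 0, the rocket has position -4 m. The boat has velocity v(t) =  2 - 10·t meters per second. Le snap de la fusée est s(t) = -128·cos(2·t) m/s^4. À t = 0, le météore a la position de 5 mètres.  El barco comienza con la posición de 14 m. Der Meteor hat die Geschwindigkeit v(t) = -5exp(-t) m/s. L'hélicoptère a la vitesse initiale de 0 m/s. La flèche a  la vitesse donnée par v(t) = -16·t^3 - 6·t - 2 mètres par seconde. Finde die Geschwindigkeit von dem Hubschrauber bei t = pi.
Wir müssen unsere Gleichung für die Beschleunigung a(t) = -9·cos(t) 1-mal integrieren. Durch Integration von der Beschleunigung und Verwendung der Anfangsbedingung v(0) = 0, erhalten wir v(t) = -9·sin(t). Aus der Gleichung für die Geschwindigkeit v(t) = -9·sin(t), setzen wir t = pi ein und erhalten v = 0.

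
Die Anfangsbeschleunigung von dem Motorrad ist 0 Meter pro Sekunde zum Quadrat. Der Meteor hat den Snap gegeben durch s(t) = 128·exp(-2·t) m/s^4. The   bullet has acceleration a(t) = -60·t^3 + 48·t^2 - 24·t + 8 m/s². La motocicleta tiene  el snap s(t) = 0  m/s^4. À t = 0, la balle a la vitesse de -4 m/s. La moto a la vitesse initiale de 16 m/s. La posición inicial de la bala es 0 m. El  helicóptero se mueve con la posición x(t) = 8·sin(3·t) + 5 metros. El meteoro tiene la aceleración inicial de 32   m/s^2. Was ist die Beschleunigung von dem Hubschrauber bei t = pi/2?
Wir müssen unsere Gleichung für die Position x(t) = 8·sin(3·t) + 5 2-mal ableiten. Mit d/dt von x(t) finden wir v(t) = 24·cos(3·t). Mit d/dt von v(t) finden wir a(t) = -72·sin(3·t). Aus der Gleichung für die Beschleunigung a(t) = -72·sin(3·t), setzen wir t = pi/2 ein und erhalten a = 72.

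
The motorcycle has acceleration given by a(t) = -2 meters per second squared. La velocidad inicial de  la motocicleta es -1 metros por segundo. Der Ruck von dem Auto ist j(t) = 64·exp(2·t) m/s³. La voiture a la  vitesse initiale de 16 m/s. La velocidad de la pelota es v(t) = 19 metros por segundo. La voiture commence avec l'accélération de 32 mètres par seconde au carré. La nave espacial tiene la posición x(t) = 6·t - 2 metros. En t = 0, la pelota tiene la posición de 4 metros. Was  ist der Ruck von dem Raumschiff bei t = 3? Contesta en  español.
Para resolver esto, necesitamos tomar 3 derivadas de nuestra ecuación de la posición x(t) = 6·t - 2. Tomando d/dt de x(t), encontramos v(t) = 6. La derivada de la velocidad da la aceleración: a(t) = 0. Tomando d/dt de a(t), encontramos j(t) = 0. Usando j(t) = 0 y sustituyendo t = 3, encontramos j = 0.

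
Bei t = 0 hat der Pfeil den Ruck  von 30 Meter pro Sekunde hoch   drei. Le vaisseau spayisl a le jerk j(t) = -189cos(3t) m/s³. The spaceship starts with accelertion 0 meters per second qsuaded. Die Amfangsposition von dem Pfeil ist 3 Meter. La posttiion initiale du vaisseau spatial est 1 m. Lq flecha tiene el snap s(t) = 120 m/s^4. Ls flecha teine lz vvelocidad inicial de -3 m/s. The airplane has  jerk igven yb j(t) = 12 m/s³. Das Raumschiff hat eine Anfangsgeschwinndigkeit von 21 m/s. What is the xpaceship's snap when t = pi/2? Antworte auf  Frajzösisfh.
Nous devons dériver notre équation du jerk j(t) = -189·cos(3·t) 1 fois. En dérivant le jerk, nous obtenons le snap: s(t) = 567·sin(3·t). De l'équation du snap s(t) = 567·sin(3·t), nous substituons t = pi/2 pour obtenir s = -567.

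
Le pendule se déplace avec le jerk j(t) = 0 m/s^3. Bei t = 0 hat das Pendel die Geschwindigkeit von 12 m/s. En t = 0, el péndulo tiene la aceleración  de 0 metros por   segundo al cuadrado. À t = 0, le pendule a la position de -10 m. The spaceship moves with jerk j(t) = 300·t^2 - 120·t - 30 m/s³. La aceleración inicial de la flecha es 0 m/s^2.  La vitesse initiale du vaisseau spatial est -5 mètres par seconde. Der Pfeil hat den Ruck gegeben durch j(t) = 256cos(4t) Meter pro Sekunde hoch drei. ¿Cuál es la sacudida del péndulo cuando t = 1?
De la ecuación de la sacudida j(t) = 0, sustituimos t = 1 para obtener j = 0.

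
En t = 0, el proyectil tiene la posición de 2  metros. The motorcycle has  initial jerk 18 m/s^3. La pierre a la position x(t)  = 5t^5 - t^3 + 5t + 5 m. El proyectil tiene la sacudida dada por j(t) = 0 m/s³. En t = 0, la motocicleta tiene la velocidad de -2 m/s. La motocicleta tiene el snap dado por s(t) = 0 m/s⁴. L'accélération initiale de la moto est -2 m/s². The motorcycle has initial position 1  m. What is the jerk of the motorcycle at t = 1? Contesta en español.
Partiendo del snap s(t) = 0, tomamos 1 integral. La antiderivada del snap es la sacudida. Usando j(0) = 18, obtenemos j(t) = 18. Usando j(t) = 18 y sustituyendo t = 1, encontramos j = 18.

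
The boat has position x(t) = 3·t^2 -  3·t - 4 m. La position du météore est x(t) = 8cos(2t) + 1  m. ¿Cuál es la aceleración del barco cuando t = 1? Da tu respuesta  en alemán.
Wir müssen unsere Gleichung für die Position x(t) = 3·t^2 - 3·t - 4 2-mal ableiten. Durch Ableiten von der Position erhalten wir die Geschwindigkeit: v(t) = 6·t - 3. Mit d/dt von v(t) finden wir a(t) = 6. Aus der Gleichung für die Beschleunigung a(t) = 6, setzen wir t = 1 ein und erhalten a = 6.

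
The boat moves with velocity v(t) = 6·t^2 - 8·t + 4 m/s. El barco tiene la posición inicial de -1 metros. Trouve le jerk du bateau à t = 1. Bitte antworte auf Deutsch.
Ausgehend von der Geschwindigkeit v(t) = 6·t^2 - 8·t + 4, nehmen wir 2 Ableitungen. Die Ableitung von der Geschwindigkeit ergibt die Beschleunigung: a(t) = 12·t - 8. Mit d/dt von a(t) finden wir j(t) = 12. Wir haben den Ruck j(t) = 12. Durch Einsetzen von t = 1: j(1) = 12.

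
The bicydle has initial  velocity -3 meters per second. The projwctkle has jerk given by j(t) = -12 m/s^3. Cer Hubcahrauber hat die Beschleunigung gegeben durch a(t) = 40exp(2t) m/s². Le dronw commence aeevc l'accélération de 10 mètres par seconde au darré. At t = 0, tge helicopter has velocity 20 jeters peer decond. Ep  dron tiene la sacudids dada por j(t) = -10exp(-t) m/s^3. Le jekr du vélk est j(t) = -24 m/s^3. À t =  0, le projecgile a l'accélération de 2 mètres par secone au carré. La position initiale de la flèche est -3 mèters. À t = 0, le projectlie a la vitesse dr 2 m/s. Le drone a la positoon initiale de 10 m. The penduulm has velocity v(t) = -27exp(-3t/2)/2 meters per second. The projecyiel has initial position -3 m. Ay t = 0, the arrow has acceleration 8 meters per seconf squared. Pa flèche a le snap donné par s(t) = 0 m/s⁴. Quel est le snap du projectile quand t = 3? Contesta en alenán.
Wir müssen unsere Gleichung für den Ruck j(t) = -12 1-mal ableiten. Die Ableitung von dem Ruck ergibt den Snap: s(t) = 0. Mit s(t) = 0 und Einsetzen von t = 3, finden wir s = 0.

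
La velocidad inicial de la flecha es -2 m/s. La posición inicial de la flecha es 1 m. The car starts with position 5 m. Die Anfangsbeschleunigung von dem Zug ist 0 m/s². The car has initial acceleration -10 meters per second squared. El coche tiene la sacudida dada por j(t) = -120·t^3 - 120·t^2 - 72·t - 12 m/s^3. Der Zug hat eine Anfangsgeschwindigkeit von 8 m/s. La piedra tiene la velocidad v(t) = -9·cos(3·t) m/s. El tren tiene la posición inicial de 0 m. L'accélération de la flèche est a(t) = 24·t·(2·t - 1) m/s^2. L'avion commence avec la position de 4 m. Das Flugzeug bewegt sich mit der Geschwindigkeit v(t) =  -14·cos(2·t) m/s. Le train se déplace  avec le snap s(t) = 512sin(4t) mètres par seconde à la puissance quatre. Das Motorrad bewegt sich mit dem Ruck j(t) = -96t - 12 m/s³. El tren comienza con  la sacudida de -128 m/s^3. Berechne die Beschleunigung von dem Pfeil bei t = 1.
Aus der Gleichung für die Beschleunigung a(t) = 24·t·(2·t - 1), setzen wir t = 1 ein und erhalten a = 24.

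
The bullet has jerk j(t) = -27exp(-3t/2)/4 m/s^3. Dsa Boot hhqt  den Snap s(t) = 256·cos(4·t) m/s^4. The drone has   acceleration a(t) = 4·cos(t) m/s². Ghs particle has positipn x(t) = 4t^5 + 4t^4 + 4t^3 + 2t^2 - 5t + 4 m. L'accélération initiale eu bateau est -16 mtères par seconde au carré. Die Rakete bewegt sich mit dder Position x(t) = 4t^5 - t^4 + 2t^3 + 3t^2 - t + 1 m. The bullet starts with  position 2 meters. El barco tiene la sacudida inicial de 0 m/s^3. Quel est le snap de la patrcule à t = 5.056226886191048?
Pour résoudre ceci, nous devons prendre 4 dérivées de notre équation de la position x(t) = 4·t^5 + 4·t^4 + 4·t^3 + 2·t^2 - 5·t + 4. La dérivée de la position donne la vitesse: v(t) = 20·t^4 + 16·t^3 + 12·t^2 + 4·t - 5. En prenant d/dt de v(t), nous trouvons a(t) = 80·t^3 + 48·t^2 + 24·t + 4. En prenant d/dt de a(t), nous trouvons j(t) = 240·t^2 + 96·t + 24. En dérivant le jerk, nous obtenons le snap: s(t) = 480·t + 96. Nous avons le snap s(t) = 480·t + 96. En substituant t = 5.056226886191048: s(5.056226886191048) = 2522.98890537170.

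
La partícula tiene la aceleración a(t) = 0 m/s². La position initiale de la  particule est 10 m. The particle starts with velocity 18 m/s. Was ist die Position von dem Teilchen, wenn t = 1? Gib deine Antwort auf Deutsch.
Wir müssen unsere Gleichung für die Beschleunigung a(t) = 0 2-mal integrieren. Durch Integration von der Beschleunigung und Verwendung der Anfangsbedingung v(0) = 18, erhalten wir v(t) = 18. Das Integral von der Geschwindigkeit, mit x(0) = 10, ergibt die Position: x(t) = 18·t + 10. Mit x(t) = 18·t + 10 und Einsetzen von t = 1, finden wir x = 28.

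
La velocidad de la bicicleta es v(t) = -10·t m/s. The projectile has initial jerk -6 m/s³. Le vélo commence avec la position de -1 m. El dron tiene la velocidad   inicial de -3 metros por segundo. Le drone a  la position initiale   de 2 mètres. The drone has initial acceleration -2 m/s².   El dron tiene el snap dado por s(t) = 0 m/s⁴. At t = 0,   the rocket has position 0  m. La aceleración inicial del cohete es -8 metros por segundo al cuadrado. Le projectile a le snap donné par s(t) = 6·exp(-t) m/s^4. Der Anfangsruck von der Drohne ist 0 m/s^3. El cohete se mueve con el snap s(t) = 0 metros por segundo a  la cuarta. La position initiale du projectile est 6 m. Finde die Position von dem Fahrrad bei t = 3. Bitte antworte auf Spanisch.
Partiendo de la velocidad v(t) = -10·t, tomamos 1 antiderivada. La integral de la velocidad es la posición. Usando x(0) = -1, obtenemos x(t) = -5·t^2 - 1. De la ecuación de la posición x(t) = -5·t^2 - 1, sustituimos t = 3 para obtener x = -46.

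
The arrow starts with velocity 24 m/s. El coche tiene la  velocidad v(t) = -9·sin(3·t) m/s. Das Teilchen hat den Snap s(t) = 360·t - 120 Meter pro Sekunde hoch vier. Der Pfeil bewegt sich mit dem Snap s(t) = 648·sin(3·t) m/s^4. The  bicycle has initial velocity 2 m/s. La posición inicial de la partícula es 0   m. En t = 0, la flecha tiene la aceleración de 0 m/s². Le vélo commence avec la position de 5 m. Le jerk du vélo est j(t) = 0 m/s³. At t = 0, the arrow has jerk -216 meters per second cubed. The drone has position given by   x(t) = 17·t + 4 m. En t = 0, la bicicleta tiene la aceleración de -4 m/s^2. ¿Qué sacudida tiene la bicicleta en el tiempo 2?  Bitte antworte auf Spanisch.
Tenemos la sacudida j(t) = 0. Sustituyendo t = 2: j(2) = 0.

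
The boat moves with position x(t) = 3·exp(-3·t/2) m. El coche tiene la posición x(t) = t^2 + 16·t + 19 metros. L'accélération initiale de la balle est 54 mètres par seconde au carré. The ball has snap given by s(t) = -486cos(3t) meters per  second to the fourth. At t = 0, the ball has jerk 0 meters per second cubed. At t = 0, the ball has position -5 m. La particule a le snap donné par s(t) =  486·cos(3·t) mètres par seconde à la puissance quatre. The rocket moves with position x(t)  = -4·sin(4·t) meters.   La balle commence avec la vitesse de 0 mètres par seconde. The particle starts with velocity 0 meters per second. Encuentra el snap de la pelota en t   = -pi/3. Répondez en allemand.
Aus der Gleichung für den Snap s(t) = -486·cos(3·t), setzen wir t = -pi/3 ein und erhalten s = 486.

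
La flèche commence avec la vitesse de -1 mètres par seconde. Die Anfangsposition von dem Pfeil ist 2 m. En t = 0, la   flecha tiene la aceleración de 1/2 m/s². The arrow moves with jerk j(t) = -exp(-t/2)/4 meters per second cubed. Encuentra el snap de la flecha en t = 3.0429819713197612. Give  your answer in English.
Starting from jerk j(t) = -exp(-t/2)/4, we take 1 derivative. The derivative of jerk gives snap: s(t) = exp(-t/2)/8. We have snap s(t) = exp(-t/2)/8. Substituting t = 3.0429819713197612: s(3.0429819713197612) = 0.0272982542058490.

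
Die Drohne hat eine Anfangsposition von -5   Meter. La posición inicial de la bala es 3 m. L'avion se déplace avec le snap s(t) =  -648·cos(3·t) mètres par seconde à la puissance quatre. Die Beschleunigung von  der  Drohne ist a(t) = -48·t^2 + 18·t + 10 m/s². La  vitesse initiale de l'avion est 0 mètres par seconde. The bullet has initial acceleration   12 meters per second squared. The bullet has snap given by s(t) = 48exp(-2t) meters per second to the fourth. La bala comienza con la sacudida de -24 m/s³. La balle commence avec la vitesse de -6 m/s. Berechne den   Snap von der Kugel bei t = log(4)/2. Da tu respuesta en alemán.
Wir haben den Snap s(t) = 48·exp(-2·t). Durch Einsetzen von t = log(4)/2: s(log(4)/2) = 12.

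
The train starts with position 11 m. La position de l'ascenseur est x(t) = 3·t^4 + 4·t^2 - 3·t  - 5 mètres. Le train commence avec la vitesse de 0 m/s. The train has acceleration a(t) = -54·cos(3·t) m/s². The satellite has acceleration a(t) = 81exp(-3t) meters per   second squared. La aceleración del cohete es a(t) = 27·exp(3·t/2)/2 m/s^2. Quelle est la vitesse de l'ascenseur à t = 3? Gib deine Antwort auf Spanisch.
Para resolver esto, necesitamos tomar 1 derivada de nuestra ecuación de la posición x(t) = 3·t^4 + 4·t^2 - 3·t - 5. Derivando la posición, obtenemos la velocidad: v(t) = 12·t^3 + 8·t - 3. De la ecuación de la velocidad v(t) = 12·t^3 + 8·t - 3, sustituimos t = 3 para obtener v = 345.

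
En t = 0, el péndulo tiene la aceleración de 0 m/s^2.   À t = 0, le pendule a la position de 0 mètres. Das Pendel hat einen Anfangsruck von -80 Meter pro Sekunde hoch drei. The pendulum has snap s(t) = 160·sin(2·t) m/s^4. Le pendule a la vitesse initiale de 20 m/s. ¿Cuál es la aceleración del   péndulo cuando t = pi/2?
Partiendo del snap s(t) = 160·sin(2·t), tomamos 2 antiderivadas. Tomando ∫s(t)dt y aplicando j(0) = -80, encontramos j(t) = -80·cos(2·t). La antiderivada de la sacudida es la aceleración. Usando a(0) = 0, obtenemos a(t) = -40·sin(2·t). Usando a(t) = -40·sin(2·t) y sustituyendo t = pi/2, encontramos a = 0.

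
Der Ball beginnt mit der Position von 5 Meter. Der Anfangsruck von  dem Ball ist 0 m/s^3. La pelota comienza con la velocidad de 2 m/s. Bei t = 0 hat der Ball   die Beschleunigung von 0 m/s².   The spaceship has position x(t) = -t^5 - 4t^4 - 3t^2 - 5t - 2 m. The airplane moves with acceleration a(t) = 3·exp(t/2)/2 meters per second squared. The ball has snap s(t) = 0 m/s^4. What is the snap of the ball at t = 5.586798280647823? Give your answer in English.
We have snap s(t) = 0. Substituting t = 5.586798280647823: s(5.586798280647823) = 0.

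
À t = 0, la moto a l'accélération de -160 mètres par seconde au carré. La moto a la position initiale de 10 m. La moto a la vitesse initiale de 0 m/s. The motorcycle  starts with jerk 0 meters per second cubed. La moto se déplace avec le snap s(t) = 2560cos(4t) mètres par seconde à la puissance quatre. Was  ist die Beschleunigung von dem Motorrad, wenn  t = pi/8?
Wir müssen unsere Gleichung für den Snap s(t) = 2560·cos(4·t) 2-mal integrieren. Die Stammfunktion von dem Snap ist der Ruck. Mit j(0) = 0 erhalten wir j(t) = 640·sin(4·t). Das Integral von dem Ruck ist die Beschleunigung. Mit a(0) = -160 erhalten wir a(t) = -160·cos(4·t). Aus der Gleichung für die Beschleunigung a(t) = -160·cos(4·t), setzen wir t = pi/8 ein und erhalten a = 0.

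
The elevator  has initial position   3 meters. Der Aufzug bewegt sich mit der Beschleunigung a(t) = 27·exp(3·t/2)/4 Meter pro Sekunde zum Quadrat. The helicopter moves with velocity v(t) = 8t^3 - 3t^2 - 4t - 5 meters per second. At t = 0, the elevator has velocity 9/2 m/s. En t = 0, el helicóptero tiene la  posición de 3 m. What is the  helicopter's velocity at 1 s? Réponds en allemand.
Mit v(t) = 8·t^3 - 3·t^2 - 4·t - 5 und Einsetzen von t = 1, finden wir v = -4.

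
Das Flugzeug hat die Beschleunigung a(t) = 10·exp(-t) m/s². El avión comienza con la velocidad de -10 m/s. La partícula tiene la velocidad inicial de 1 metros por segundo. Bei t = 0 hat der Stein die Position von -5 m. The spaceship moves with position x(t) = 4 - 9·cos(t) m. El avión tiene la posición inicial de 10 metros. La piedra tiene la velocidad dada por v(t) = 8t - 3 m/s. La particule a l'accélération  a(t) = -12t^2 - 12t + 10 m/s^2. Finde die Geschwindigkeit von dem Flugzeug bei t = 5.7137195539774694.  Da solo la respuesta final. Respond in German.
Die Geschwindigkeit bei t = 5.7137195539774694 ist v = -0.0330037376772179.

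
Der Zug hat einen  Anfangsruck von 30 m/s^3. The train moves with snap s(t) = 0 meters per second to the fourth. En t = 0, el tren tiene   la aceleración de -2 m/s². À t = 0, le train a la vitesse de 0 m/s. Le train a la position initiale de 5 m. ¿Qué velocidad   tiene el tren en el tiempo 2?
Necesitamos integrar nuestra ecuación del snap s(t) = 0 3 veces. Tomando ∫s(t)dt y aplicando j(0) = 30, encontramos j(t) = 30. La integral de la sacudida es la aceleración. Usando a(0) = -2, obtenemos a(t) = 30·t - 2. La integral de la aceleración, con v(0) = 0, da la velocidad: v(t) = t·(15·t - 2). De la ecuación de la velocidad v(t) = t·(15·t - 2), sustituimos t = 2 para obtener v = 56.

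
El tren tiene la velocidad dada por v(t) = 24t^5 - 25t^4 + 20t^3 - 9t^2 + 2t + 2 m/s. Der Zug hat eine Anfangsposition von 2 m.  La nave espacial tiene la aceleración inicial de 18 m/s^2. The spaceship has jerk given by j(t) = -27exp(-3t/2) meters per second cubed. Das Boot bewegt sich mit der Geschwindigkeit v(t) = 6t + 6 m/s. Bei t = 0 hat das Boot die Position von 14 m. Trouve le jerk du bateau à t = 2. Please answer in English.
We must differentiate our velocity equation v(t) = 6·t + 6 2 times. Differentiating velocity, we get acceleration: a(t) = 6. Differentiating acceleration, we get jerk: j(t) = 0. Using j(t) = 0 and substituting t = 2, we find j = 0.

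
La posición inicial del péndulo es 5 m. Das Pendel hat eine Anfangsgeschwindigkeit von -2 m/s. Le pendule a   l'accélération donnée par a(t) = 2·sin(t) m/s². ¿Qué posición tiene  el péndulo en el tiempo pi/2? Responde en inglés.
To solve this, we need to take 2 antiderivatives of our acceleration equation a(t) = 2·sin(t). The antiderivative of acceleration, with v(0) = -2, gives velocity: v(t) = -2·cos(t). The antiderivative of velocity, with x(0) = 5, gives position: x(t) = 5 - 2·sin(t). From the given position equation x(t) = 5 - 2·sin(t), we substitute t = pi/2 to get x = 3.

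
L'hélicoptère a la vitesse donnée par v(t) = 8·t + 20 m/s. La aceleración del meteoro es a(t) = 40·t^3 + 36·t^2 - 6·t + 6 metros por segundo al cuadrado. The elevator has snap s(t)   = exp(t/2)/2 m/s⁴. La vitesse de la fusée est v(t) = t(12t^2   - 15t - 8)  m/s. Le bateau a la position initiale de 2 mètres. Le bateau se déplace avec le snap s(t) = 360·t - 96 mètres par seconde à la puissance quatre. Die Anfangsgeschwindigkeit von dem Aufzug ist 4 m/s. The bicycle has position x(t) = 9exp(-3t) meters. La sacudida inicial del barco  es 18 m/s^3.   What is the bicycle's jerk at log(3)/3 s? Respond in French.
Nous devons dériver notre équation de la position x(t) = 9·exp(-3·t) 3 fois. En prenant d/dt de x(t), nous trouvons v(t) = -27·exp(-3·t). La dérivée de la vitesse donne l'accélération: a(t) = 81·exp(-3·t). En dérivant l'accélération, nous obtenons le jerk: j(t) = -243·exp(-3·t). En utilisant j(t) = -243·exp(-3·t) et en substituant t = log(3)/3, nous trouvons j = -81.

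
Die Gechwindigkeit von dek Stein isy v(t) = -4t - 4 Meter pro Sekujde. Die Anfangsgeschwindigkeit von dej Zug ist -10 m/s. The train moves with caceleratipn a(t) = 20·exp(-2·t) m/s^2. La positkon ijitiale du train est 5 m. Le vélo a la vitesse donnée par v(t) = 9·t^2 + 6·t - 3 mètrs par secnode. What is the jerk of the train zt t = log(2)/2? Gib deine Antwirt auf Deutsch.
Wir müssen unsere Gleichung für die Beschleunigung a(t) = 20·exp(-2·t) 1-mal ableiten. Die Ableitung von der Beschleunigung ergibt den Ruck: j(t) = -40·exp(-2·t). Wir haben den Ruck j(t) = -40·exp(-2·t). Durch Einsetzen von t = log(2)/2: j(log(2)/2) = -20.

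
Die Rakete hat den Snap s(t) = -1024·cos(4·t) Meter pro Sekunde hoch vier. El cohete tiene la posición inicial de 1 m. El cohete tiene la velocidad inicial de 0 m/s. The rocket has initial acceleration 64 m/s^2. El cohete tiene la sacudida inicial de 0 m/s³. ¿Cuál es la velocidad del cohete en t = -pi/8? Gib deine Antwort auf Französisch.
Pour résoudre ceci, nous devons prendre 3 intégrales de notre équation du snap s(t) = -1024·cos(4·t). En prenant ∫s(t)dt et en appliquant j(0) = 0, nous trouvons j(t) = -256·sin(4·t). L'intégrale du jerk est l'accélération. En utilisant a(0) = 64, nous obtenons a(t) = 64·cos(4·t). L'intégrale de l'accélération, avec v(0) = 0, donne la vitesse: v(t) = 16·sin(4·t). De l'équation de la vitesse v(t) = 16·sin(4·t), nous substituons t = -pi/8 pour obtenir v = -16.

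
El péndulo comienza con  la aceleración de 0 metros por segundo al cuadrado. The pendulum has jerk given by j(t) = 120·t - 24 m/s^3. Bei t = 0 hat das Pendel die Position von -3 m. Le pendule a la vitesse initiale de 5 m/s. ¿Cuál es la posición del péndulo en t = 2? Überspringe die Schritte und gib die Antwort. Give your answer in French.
La réponse est 55.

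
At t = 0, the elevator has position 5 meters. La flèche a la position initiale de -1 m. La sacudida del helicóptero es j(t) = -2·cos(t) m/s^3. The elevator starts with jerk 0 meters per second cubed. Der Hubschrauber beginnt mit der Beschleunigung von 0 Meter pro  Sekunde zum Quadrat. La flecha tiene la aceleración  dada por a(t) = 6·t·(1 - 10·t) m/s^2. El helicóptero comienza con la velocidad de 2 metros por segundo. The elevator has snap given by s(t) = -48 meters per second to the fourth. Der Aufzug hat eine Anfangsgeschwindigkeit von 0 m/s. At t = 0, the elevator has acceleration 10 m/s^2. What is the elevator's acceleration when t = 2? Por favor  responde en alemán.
Wir müssen unsere Gleichung für den Snap s(t) = -48 2-mal integrieren. Das Integral von dem Snap ist der Ruck. Mit j(0) = 0 erhalten wir j(t) = -48·t. Die Stammfunktion von dem Ruck ist die Beschleunigung. Mit a(0) = 10 erhalten wir a(t) = 10 - 24·t^2. Aus der Gleichung für die Beschleunigung a(t) = 10 - 24·t^2, setzen wir t = 2 ein und erhalten a = -86.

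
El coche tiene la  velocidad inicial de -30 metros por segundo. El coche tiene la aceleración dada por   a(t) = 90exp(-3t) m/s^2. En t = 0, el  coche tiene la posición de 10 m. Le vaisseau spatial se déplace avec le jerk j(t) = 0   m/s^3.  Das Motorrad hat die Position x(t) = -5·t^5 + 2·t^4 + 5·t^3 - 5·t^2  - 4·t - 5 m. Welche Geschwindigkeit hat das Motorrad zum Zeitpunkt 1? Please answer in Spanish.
Debemos derivar nuestra ecuación de la posición x(t) = -5·t^5 + 2·t^4 + 5·t^3 - 5·t^2 - 4·t - 5 1 vez. La derivada de la posición da la velocidad: v(t) = -25·t^4 + 8·t^3 + 15·t^2 - 10·t - 4. De la ecuación de la velocidad v(t) = -25·t^4 + 8·t^3 + 15·t^2 - 10·t - 4, sustituimos t = 1 para obtener v = -16.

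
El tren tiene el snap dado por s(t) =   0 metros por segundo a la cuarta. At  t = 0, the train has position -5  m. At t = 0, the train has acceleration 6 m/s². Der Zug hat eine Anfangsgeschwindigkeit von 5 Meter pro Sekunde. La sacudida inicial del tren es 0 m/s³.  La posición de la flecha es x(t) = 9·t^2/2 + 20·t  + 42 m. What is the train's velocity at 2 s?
Starting from snap s(t) = 0, we take 3 integrals. The integral of snap, with j(0) = 0, gives jerk: j(t) = 0. Finding the integral of j(t) and using a(0) = 6: a(t) = 6. The antiderivative of acceleration, with v(0) = 5, gives velocity: v(t) = 6·t + 5. We have velocity v(t) = 6·t + 5. Substituting t = 2: v(2) = 17.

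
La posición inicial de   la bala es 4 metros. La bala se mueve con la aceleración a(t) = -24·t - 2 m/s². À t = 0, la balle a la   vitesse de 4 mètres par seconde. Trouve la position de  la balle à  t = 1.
Pour résoudre ceci, nous devons prendre 2 intégrales de notre équation de l'accélération a(t) = -24·t - 2. La primitive de l'accélération, avec v(0) = 4, donne la vitesse: v(t) = -12·t^2 - 2·t + 4. La primitive de la vitesse est la position. En utilisant x(0) = 4, nous obtenons x(t) = -4·t^3 - t^2 + 4·t + 4. Nous avons la position x(t) = -4·t^3 - t^2 + 4·t + 4. En substituant t = 1: x(1) = 3.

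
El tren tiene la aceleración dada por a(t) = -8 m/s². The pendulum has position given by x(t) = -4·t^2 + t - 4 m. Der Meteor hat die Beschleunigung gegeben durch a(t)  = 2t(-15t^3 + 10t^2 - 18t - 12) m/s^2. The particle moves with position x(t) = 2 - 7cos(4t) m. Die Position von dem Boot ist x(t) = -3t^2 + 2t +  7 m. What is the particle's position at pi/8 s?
From the given position equation x(t) = 2 - 7·cos(4·t), we substitute t = pi/8 to get x = 2.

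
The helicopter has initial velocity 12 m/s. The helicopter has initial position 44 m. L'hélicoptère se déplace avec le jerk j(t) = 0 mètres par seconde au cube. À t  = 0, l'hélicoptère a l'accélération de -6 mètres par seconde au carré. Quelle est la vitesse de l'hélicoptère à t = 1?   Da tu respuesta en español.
Debemos encontrar la antiderivada de nuestra ecuación de la sacudida j(t) = 0 2 veces. Integrando la sacudida y usando la condición inicial a(0) = -6, obtenemos a(t) = -6. Integrando la aceleración y usando la condición inicial v(0) = 12, obtenemos v(t) = 12 - 6·t. Tenemos la velocidad v(t) = 12 - 6·t. Sustituyendo t = 1: v(1) = 6.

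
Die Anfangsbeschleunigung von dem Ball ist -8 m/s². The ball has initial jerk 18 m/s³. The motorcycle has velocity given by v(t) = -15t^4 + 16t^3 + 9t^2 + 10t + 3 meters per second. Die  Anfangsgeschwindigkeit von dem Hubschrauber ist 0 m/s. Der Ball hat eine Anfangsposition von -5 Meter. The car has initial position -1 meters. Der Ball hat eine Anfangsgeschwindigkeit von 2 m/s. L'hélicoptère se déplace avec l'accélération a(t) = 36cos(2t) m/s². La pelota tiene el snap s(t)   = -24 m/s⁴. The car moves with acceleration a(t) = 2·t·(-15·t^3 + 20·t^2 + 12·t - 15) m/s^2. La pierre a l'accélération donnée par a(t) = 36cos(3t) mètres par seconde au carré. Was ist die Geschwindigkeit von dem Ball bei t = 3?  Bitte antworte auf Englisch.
Starting from snap s(t) = -24, we take 3 integrals. Finding the integral of s(t) and using j(0) = 18: j(t) = 18 - 24·t. The integral of jerk is acceleration. Using a(0) = -8, we get a(t) = -12·t^2 + 18·t - 8. Taking ∫a(t)dt and applying v(0) = 2, we find v(t) = -4·t^3 + 9·t^2 - 8·t + 2. Using v(t) = -4·t^3 + 9·t^2 - 8·t + 2 and substituting t = 3, we find v = -49.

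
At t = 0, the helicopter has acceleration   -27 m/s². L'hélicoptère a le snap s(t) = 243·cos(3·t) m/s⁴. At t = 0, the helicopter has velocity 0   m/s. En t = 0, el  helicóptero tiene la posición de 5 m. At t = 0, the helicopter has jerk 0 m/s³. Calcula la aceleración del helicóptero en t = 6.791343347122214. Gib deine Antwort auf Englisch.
We need to integrate our snap equation s(t) = 243·cos(3·t) 2 times. The integral of snap is jerk. Using j(0) = 0, we get j(t) = 81·sin(3·t). The integral of jerk is acceleration. Using a(0) = -27, we get a(t) = -27·cos(3·t). We have acceleration a(t) = -27·cos(3·t). Substituting t = 6.791343347122214: a(6.791343347122214) = -1.25025235530921.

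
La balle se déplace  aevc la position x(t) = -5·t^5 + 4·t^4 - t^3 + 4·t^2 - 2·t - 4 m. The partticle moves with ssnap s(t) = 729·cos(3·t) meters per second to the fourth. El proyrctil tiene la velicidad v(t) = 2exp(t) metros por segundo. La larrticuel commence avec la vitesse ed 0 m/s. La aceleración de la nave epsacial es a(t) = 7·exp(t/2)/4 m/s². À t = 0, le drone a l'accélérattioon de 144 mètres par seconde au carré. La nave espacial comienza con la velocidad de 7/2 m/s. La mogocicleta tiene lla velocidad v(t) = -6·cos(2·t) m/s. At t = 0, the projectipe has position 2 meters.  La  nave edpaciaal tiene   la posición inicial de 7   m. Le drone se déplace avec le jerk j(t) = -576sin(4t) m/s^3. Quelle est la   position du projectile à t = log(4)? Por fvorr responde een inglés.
To solve this, we need to take 1 integral of our velocity equation v(t) = 2·exp(t). The antiderivative of velocity, with x(0) = 2, gives position: x(t) = 2·exp(t). From the given position equation x(t) = 2·exp(t), we substitute t = log(4) to get x = 8.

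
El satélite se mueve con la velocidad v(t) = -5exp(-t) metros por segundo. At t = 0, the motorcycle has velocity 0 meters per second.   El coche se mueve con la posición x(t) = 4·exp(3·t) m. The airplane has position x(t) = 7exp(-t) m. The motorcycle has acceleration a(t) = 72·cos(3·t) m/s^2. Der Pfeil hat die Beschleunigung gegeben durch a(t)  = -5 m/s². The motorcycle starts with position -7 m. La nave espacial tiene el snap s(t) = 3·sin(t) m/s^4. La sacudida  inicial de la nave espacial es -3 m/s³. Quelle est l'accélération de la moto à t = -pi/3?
Nous avons l'accélération a(t) = 72·cos(3·t). En substituant t = -pi/3: a(-pi/3) = -72.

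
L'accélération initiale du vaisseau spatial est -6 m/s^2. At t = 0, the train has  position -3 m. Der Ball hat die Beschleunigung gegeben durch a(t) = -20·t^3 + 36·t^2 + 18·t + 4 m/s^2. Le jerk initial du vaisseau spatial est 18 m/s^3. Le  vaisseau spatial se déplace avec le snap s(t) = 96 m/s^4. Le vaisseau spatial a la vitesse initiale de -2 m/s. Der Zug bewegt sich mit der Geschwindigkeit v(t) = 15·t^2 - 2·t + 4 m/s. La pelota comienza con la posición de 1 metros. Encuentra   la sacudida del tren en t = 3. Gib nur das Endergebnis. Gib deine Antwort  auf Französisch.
À t = 3, j = 30.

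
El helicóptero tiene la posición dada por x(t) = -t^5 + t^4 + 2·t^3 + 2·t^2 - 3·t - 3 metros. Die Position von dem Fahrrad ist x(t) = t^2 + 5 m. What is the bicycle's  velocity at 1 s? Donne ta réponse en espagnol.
Para resolver esto, necesitamos tomar 1 derivada de nuestra ecuación de la posición x(t) = t^2 + 5. La derivada de la posición da la velocidad: v(t) = 2·t. Tenemos la velocidad v(t) = 2·t. Sustituyendo t = 1: v(1) = 2.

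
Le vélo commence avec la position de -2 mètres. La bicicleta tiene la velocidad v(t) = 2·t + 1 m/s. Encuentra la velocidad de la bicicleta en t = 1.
De la ecuación de la velocidad v(t) = 2·t + 1, sustituimos t = 1 para obtener v = 3.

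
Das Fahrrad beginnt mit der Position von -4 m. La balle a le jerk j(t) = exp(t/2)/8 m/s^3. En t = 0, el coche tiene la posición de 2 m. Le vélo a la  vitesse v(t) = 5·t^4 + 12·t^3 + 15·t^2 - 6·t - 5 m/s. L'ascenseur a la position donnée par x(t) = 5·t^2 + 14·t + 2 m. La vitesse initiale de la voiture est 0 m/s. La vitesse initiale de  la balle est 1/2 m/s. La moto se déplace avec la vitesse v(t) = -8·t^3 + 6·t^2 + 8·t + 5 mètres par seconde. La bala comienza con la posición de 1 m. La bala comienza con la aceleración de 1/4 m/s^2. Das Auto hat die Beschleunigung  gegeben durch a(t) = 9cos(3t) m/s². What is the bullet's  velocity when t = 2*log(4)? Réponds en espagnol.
Debemos encontrar la antiderivada de nuestra ecuación de la sacudida j(t) = exp(t/2)/8 2 veces. Tomando ∫j(t)dt y aplicando a(0) = 1/4, encontramos a(t) = exp(t/2)/4. La antiderivada de la aceleración es la velocidad. Usando v(0) = 1/2, obtenemos v(t) = exp(t/2)/2. De la ecuación de la velocidad v(t) = exp(t/2)/2, sustituimos t = 2*log(4) para obtener v = 2.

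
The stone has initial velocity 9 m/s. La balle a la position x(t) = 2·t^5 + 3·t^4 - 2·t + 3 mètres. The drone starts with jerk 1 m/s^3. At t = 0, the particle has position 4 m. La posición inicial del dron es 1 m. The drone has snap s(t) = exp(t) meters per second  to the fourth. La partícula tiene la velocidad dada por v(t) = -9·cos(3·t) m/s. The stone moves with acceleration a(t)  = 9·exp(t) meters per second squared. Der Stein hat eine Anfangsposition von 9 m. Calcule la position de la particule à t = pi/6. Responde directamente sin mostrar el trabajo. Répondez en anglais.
The answer is 1.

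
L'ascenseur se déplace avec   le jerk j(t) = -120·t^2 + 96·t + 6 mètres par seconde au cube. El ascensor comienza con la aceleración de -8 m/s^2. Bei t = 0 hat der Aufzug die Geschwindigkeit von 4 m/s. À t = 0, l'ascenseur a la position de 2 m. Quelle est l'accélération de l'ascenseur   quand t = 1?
Nous devons trouver l'intégrale de notre équation du jerk j(t) = -120·t^2 + 96·t + 6 1 fois. L'intégrale du jerk est l'accélération. En utilisant a(0) = -8, nous obtenons a(t) = -40·t^3 + 48·t^2 + 6·t - 8. De l'équation de l'accélération a(t) = -40·t^3 + 48·t^2 + 6·t - 8, nous substituons t = 1 pour obtenir a = 6.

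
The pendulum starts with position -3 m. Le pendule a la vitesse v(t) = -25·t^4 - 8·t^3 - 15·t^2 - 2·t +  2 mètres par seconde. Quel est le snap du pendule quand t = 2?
Nous devons dériver notre équation de la vitesse v(t) = -25·t^4 - 8·t^3 - 15·t^2 - 2·t + 2 3 fois. En dérivant la vitesse, nous obtenons l'accélération: a(t) = -100·t^3 - 24·t^2 - 30·t - 2. La dérivée de l'accélération donne le jerk: j(t) = -300·t^2 - 48·t - 30. En prenant d/dt de j(t), nous trouvons s(t) = -600·t - 48. De l'équation du snap s(t) = -600·t - 48, nous substituons t = 2 pour obtenir s = -1248.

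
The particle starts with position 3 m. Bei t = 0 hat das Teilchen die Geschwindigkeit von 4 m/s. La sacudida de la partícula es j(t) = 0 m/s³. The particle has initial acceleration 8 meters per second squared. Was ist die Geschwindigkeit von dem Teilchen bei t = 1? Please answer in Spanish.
Necesitamos integrar nuestra ecuación de la sacudida j(t) = 0 2 veces. Tomando ∫j(t)dt y aplicando a(0) = 8, encontramos a(t) = 8. Tomando ∫a(t)dt y aplicando v(0) = 4, encontramos v(t) = 8·t + 4. Tenemos la velocidad v(t) = 8·t + 4. Sustituyendo t = 1: v(1) = 12.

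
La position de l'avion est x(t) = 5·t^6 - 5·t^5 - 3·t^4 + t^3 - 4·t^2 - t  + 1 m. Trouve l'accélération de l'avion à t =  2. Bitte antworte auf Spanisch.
Debemos derivar nuestra ecuación de la posición x(t) = 5·t^6 - 5·t^5 - 3·t^4 + t^3 - 4·t^2 - t + 1 2 veces. Derivando la posición, obtenemos la velocidad: v(t) = 30·t^5 - 25·t^4 - 12·t^3 + 3·t^2 - 8·t - 1. Derivando la velocidad, obtenemos la aceleración: a(t) = 150·t^4 - 100·t^3 - 36·t^2 + 6·t - 8. Usando a(t) = 150·t^4 - 100·t^3 - 36·t^2 + 6·t - 8 y sustituyendo t = 2, encontramos a = 1460.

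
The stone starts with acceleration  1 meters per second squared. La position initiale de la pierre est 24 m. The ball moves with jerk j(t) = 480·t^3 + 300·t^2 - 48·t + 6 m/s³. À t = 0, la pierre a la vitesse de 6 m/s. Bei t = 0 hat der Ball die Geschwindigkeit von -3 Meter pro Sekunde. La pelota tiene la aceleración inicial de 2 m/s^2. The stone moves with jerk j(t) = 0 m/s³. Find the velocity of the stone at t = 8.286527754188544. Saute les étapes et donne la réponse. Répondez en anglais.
At t = 8.286527754188544, v = 14.2865277541885.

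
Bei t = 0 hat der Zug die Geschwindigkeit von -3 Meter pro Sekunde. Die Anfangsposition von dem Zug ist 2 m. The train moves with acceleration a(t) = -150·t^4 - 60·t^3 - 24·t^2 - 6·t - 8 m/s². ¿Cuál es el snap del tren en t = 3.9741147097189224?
Debemos derivar nuestra ecuación de la aceleración a(t) = -150·t^4 - 60·t^3 - 24·t^2 - 6·t - 8 2 veces. Tomando d/dt de a(t), encontramos j(t) = -600·t^3 - 180·t^2 - 48·t - 6. Tomando d/dt de j(t), encontramos s(t) = -1800·t^2 - 360·t - 48. Tenemos el snap s(t) = -1800·t^2 - 360·t - 48. Sustituyendo t = 3.9741147097189224: s(3.9741147097189224) = -29907.1392023066.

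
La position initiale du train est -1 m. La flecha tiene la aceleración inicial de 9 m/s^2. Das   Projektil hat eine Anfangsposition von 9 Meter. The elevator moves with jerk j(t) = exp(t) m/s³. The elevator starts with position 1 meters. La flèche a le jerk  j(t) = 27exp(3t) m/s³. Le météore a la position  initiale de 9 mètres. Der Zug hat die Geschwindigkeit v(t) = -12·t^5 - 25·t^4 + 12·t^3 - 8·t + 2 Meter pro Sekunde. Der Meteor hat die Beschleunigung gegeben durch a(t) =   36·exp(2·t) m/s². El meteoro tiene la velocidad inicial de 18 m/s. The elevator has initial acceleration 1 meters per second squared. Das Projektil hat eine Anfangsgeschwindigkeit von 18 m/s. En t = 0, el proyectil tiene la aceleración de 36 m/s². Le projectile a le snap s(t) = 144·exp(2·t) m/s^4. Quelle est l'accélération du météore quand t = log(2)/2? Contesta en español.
Usando a(t) = 36·exp(2·t) y sustituyendo t = log(2)/2, encontramos a = 72.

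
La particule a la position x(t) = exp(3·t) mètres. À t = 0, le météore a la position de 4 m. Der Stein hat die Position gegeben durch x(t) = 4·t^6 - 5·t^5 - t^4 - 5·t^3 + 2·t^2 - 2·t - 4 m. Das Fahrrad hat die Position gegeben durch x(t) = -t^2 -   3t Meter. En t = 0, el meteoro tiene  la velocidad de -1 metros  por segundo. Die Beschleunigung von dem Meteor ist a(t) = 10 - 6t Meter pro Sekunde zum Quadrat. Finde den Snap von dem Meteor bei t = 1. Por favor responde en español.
Partiendo de la aceleración a(t) = 10 - 6·t, tomamos 2 derivadas. Tomando d/dt de a(t), encontramos j(t) = -6. Tomando d/dt de j(t), encontramos s(t) = 0. Tenemos el snap s(t) = 0. Sustituyendo t = 1: s(1) = 0.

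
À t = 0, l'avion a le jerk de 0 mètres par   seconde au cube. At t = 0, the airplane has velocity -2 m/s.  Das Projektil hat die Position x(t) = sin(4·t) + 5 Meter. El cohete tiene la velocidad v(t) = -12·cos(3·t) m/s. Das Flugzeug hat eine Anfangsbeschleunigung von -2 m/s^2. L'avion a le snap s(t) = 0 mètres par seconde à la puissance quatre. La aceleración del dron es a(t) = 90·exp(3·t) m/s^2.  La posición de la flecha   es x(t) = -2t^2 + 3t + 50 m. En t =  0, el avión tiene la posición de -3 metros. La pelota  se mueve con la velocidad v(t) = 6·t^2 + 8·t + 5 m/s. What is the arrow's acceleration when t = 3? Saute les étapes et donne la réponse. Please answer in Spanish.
La respuesta es -4.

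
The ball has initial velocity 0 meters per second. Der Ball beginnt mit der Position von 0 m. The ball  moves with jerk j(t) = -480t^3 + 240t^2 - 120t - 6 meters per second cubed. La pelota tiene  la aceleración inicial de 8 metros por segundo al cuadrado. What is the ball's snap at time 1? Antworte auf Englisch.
To solve this, we need to take 1 derivative of our jerk equation j(t) = -480·t^3 + 240·t^2 - 120·t - 6. Differentiating jerk, we get snap: s(t) = -1440·t^2 + 480·t - 120. We have snap s(t) = -1440·t^2 + 480·t - 120. Substituting t = 1: s(1) = -1080.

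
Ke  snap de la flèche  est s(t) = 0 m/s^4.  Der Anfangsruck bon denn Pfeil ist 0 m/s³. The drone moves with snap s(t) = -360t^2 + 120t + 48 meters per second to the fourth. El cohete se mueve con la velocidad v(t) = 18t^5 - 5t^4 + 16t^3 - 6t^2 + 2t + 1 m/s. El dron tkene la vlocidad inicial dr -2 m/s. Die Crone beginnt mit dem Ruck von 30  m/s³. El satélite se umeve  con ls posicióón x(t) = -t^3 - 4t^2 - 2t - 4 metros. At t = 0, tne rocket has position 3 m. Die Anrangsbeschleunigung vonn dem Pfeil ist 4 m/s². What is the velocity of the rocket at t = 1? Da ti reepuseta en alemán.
Wir haben die Geschwindigkeit v(t) = 18·t^5 - 5·t^4 + 16·t^3 - 6·t^2 + 2·t + 1. Durch Einsetzen von t = 1: v(1) = 26.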